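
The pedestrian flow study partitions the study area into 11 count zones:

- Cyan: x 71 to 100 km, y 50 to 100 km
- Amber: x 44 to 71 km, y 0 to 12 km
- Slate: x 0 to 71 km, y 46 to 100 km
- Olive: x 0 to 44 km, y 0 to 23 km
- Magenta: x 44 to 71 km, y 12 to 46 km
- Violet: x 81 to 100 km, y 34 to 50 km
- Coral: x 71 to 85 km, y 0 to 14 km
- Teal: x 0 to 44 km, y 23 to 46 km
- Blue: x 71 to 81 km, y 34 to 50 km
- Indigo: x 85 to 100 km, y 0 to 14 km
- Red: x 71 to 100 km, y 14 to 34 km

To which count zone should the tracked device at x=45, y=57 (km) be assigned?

The point has x = 45 and y = 57.
Only Slate satisfies 0 ≤ x ≤ 71 and 46 ≤ y ≤ 100.

Slate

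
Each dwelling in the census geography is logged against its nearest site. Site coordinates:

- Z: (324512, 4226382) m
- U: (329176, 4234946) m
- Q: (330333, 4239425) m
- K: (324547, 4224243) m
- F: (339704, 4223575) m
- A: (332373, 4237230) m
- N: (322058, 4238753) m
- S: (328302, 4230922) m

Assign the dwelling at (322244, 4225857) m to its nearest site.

Squared distances to each site:
Z: 5419449.000; U: 130662545.000; Q: 249522545.000; K: 7908805.000; F: 310059124.000; A: 231941770.000; N: 166341412.000; S: 62353589.000.
Minimum at Z.

Z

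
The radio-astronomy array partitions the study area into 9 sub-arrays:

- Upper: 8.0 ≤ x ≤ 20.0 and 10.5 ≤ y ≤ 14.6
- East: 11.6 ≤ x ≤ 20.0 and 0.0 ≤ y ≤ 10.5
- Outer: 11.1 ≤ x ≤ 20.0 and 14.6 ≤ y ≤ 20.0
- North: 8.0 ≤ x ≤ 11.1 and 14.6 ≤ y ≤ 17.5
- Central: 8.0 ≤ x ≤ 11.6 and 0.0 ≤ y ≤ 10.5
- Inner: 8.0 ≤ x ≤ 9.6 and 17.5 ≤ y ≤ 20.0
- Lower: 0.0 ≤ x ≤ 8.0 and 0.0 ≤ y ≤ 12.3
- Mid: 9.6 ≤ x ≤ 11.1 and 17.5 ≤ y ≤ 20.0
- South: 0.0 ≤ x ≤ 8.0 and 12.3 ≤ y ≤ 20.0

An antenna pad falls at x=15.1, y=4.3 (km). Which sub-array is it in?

East

The point has x = 15.1 and y = 4.3.
Only East satisfies 11.6 ≤ x ≤ 20.0 and 0.0 ≤ y ≤ 10.5.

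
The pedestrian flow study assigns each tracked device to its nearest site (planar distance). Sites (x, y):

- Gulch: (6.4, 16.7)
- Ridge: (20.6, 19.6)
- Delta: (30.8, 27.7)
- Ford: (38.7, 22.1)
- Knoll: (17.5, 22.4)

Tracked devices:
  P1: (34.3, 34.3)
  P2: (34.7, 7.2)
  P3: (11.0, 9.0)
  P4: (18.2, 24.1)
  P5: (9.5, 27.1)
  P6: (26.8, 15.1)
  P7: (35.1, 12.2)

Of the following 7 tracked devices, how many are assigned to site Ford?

P1 → Delta
P2 → Ford
P3 → Gulch
P4 → Knoll
P5 → Knoll
P6 → Ridge
P7 → Ford
2 of the 7 go to Ford.

2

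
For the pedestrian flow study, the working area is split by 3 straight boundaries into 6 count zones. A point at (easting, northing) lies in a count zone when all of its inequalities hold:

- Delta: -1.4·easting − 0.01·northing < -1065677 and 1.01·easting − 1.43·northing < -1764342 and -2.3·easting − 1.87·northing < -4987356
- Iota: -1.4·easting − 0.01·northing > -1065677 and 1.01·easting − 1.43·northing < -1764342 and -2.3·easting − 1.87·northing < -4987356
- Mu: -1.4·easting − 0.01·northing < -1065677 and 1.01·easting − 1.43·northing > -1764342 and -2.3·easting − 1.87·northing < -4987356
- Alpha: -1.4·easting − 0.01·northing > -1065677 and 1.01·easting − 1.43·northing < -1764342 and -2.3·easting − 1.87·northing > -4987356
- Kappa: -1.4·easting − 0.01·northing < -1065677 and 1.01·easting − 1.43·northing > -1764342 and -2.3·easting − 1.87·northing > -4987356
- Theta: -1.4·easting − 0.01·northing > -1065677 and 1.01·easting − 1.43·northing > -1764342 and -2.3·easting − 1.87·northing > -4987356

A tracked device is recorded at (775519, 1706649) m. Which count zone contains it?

-1.4·775519 − 0.01·1706649 = -1102793.090, which is < -1065677
1.01·775519 − 1.43·1706649 = -1657233.880, which is > -1764342
-2.3·775519 − 1.87·1706649 = -4975127.330, which is > -4987356
This sign pattern matches Kappa.

Kappa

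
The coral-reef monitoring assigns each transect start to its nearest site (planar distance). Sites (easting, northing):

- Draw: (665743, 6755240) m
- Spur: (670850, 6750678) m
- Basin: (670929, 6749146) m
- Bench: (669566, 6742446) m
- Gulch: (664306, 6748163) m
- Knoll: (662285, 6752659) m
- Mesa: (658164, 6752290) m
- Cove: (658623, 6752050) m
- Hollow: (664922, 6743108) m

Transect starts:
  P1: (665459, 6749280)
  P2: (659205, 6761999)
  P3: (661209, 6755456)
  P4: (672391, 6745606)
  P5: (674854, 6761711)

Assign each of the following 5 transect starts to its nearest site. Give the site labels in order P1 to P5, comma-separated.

P1 → Gulch (d²=2577098.00)
P2 → Draw (d²=88429525.00)
P3 → Knoll (d²=8980985.00)
P4 → Basin (d²=14669044.00)
P5 → Draw (d²=124884162.00)

Gulch, Draw, Knoll, Basin, Draw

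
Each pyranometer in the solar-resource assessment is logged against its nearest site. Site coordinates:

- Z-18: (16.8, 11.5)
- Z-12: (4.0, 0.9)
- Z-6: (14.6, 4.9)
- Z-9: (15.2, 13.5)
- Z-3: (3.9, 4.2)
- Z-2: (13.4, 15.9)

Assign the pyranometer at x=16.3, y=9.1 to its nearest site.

Squared distances to each site:
Z-18: 6.010; Z-12: 218.530; Z-6: 20.530; Z-9: 20.570; Z-3: 177.770; Z-2: 54.650.
Minimum at Z-18.

Z-18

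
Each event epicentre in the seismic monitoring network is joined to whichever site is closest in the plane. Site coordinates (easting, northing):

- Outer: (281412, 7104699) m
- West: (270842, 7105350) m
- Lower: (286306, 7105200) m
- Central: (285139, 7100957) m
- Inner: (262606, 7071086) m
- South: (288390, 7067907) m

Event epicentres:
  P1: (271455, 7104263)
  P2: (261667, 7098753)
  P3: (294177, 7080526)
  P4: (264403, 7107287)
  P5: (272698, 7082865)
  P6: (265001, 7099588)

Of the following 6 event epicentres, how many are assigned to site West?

P1 → West
P2 → West
P3 → South
P4 → West
P5 → Inner
P6 → West
4 of the 6 go to West.

4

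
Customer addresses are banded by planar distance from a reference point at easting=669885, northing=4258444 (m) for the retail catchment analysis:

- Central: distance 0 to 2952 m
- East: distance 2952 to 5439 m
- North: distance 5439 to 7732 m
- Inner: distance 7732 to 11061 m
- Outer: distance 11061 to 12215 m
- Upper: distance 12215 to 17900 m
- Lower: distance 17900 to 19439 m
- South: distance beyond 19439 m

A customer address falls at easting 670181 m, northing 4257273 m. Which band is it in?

Distance = √((670181−669885)² + (4257273−4258444)²) = √(87616.000 + 1371241.000) = 1207.832 m.
0 ≤ 1207.832 < 2952 → Central.

Central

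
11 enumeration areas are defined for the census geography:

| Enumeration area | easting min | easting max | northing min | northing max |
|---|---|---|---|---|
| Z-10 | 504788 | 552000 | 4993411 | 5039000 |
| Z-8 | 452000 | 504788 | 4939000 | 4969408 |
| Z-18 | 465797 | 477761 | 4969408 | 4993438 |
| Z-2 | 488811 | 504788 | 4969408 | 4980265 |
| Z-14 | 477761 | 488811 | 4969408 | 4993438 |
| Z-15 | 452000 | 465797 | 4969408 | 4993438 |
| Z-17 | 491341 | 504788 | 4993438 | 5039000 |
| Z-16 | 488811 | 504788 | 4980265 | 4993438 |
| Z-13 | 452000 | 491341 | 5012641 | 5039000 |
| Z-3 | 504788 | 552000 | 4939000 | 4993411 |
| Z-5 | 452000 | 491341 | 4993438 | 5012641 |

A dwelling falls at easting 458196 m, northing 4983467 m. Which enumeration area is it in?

Z-15

The point has easting = 458196 and northing = 4983467.
Only Z-15 satisfies 452000 ≤ easting ≤ 465797 and 4969408 ≤ northing ≤ 4993438.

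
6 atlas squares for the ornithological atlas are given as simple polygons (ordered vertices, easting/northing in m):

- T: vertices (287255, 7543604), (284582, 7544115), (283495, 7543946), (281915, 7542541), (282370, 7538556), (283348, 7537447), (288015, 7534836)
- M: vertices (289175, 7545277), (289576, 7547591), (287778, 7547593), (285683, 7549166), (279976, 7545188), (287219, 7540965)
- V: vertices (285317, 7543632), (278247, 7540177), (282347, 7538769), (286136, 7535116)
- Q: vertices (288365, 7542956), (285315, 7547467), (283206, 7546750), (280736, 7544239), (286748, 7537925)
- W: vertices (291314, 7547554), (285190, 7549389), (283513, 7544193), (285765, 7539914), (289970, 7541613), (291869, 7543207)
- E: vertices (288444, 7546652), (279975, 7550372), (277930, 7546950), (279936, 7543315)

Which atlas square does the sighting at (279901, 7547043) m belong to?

Cast a ray rightward from (279901, 7547043). For each polygon, the edges (by vertex number in listed order) whose endpoints lie on opposite sides of northing = 7547043, where each meets that height, and whether that is right or left of the point:
T: no edge straddles that height → 0 crossings.
M: 1–2 at easting≈289481.0 (right), 4–5 at easting≈282637.3 (right) → 2 crossings.
V: no edge straddles that height → 0 crossings.
Q: 1–2 at easting≈285601.7 (right), 2–3 at easting≈284067.8 (right) → 2 crossings.
W: 2–3 at easting≈284432.8 (right), 6–1 at easting≈291379.2 (right) → 2 crossings.
E: 1–2 at easting≈287553.8 (right), 2–3 at easting≈277985.6 (left) → 1 crossing.
Only E has an odd count, so the point is inside E.

E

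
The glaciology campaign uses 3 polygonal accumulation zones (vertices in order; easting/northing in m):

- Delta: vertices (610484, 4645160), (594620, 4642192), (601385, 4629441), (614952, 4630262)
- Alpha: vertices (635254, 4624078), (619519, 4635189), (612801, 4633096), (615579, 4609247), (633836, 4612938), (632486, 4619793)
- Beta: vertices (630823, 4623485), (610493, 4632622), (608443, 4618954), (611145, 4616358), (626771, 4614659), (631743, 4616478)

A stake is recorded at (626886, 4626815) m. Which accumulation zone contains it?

Alpha

Cast a ray rightward from (626886, 4626815). For each polygon, the edges (by vertex number in listed order) whose endpoints lie on opposite sides of northing = 4626815, where each meets that height, and whether that is right or left of the point:
Delta: no edge straddles that height → 0 crossings.
Alpha: 1–2 at easting≈631378.0 (right), 3–4 at easting≈613532.6 (left) → 1 crossing.
Beta: 1–2 at easting≈623413.7 (left), 2–3 at easting≈609622.0 (left) → 0 crossings.
Only Alpha has an odd count, so the point is inside Alpha.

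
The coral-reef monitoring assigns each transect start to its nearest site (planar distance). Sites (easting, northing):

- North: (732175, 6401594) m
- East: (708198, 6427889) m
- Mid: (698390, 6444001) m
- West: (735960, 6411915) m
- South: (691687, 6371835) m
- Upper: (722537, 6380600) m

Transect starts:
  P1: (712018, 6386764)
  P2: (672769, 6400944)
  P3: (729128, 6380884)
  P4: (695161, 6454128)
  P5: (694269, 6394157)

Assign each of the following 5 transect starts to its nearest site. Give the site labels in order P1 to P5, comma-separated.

Upper, South, Upper, Mid, South

P1 → Upper (d²=148644257.00)
P2 → South (d²=1205224605.00)
P3 → Upper (d²=43521937.00)
P4 → Mid (d²=112982570.00)
P5 → South (d²=504938408.00)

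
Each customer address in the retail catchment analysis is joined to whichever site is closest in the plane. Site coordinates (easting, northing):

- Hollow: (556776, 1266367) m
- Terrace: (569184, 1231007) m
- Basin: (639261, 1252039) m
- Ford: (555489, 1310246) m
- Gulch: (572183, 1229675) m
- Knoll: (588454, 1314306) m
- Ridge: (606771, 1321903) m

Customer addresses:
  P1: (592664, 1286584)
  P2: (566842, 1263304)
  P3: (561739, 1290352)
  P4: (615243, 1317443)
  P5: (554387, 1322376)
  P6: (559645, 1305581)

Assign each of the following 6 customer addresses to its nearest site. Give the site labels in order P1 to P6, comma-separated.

P1 → Knoll (d²=786233384.00)
P2 → Hollow (d²=110706325.00)
P3 → Ford (d²=434833736.00)
P4 → Ridge (d²=91666384.00)
P5 → Ford (d²=148351304.00)
P6 → Ford (d²=39034561.00)

Knoll, Hollow, Ford, Ridge, Ford, Ford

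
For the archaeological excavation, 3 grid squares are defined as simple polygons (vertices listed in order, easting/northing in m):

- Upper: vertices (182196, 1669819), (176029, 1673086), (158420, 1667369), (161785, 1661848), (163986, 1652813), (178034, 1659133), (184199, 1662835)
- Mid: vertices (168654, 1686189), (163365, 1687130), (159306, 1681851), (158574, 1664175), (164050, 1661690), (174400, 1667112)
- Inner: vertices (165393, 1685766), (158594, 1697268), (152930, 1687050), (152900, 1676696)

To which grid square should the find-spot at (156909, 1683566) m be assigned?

Inner

Cast a ray rightward from (156909, 1683566). For each polygon, the edges (by vertex number in listed order) whose endpoints lie on opposite sides of northing = 1683566, where each meets that height, and whether that is right or left of the point:
Upper: no edge straddles that height → 0 crossings.
Mid: 2–3 at easting≈160624.7 (right), 6–1 at easting≈169444.0 (right) → 2 crossings.
Inner: 3–4 at easting≈152919.9 (left), 4–1 at easting≈162362.7 (right) → 1 crossing.
Only Inner has an odd count, so the point is inside Inner.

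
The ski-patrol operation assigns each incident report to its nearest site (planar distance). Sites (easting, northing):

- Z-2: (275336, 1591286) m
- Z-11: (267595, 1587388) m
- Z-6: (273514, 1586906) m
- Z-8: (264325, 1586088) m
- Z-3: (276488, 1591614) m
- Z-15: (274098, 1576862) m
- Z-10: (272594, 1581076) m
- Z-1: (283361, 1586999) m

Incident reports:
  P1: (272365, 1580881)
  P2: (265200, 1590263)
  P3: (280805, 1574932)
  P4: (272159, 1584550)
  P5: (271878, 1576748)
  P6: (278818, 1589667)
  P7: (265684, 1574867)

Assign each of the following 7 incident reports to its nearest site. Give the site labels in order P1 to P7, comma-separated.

P1 → Z-10 (d²=90466.00)
P2 → Z-11 (d²=14001650.00)
P3 → Z-15 (d²=48708749.00)
P4 → Z-6 (d²=7386761.00)
P5 → Z-15 (d²=4941396.00)
P6 → Z-3 (d²=9219709.00)
P7 → Z-15 (d²=74775421.00)

Z-10, Z-11, Z-15, Z-6, Z-15, Z-3, Z-15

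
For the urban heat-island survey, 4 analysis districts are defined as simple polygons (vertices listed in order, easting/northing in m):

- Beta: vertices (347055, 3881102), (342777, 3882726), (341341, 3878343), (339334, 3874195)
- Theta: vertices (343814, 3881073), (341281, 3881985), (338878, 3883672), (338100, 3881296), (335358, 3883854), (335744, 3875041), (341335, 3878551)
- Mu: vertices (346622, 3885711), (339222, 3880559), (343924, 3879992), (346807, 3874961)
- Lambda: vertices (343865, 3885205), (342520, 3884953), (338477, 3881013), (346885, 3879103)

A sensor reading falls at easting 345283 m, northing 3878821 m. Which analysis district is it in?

Cast a ray rightward from (345283, 3878821). For each polygon, the edges (by vertex number in listed order) whose endpoints lie on opposite sides of northing = 3878821, where each meets that height, and whether that is right or left of the point:
Beta: 2–3 at easting≈341497.6 (left), 4–1 at easting≈344505.2 (left) → 0 crossings.
Theta: 5–6 at easting≈335578.4 (left), 7–1 at easting≈341600.4 (left) → 0 crossings.
Mu: 3–4 at easting≈344595.0 (left), 4–1 at easting≈346740.6 (right) → 1 crossing.
Lambda: no edge straddles that height → 0 crossings.
Only Mu has an odd count, so the point is inside Mu.

Mu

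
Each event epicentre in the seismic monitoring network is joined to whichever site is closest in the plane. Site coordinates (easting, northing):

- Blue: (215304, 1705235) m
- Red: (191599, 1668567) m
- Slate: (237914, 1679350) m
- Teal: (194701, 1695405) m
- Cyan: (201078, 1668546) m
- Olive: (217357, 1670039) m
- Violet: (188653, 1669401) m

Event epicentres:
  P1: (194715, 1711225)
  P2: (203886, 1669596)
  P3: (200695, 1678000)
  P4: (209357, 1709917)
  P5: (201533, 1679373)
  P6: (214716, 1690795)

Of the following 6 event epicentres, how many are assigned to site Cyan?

3

P1 → Teal
P2 → Cyan
P3 → Cyan
P4 → Blue
P5 → Cyan
P6 → Blue
3 of the 6 go to Cyan.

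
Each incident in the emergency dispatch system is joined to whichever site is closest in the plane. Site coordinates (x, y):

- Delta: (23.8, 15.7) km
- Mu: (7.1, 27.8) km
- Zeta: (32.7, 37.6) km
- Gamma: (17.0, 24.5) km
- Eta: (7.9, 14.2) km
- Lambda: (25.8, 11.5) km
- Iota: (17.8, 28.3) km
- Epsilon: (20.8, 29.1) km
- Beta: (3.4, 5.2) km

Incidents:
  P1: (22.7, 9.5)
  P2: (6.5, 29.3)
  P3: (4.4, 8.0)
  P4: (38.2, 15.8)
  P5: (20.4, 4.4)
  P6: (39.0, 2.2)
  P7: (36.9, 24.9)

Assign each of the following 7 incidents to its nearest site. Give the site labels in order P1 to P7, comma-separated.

P1 → Lambda (d²=13.61)
P2 → Mu (d²=2.61)
P3 → Beta (d²=8.84)
P4 → Lambda (d²=172.25)
P5 → Lambda (d²=79.57)
P6 → Lambda (d²=260.73)
P7 → Zeta (d²=178.93)

Lambda, Mu, Beta, Lambda, Lambda, Lambda, Zeta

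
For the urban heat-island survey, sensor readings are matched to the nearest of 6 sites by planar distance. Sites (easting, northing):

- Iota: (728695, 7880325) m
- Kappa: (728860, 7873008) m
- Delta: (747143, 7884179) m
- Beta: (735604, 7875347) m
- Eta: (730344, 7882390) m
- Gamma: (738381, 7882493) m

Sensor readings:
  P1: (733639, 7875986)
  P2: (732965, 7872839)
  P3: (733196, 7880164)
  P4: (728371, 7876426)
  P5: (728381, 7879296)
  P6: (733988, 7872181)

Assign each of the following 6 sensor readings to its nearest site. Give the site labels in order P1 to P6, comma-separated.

Beta, Beta, Eta, Kappa, Iota, Beta

P1 → Beta (d²=4269546.00)
P2 → Beta (d²=13254385.00)
P3 → Eta (d²=13088980.00)
P4 → Kappa (d²=11921845.00)
P5 → Iota (d²=1157437.00)
P6 → Beta (d²=12635012.00)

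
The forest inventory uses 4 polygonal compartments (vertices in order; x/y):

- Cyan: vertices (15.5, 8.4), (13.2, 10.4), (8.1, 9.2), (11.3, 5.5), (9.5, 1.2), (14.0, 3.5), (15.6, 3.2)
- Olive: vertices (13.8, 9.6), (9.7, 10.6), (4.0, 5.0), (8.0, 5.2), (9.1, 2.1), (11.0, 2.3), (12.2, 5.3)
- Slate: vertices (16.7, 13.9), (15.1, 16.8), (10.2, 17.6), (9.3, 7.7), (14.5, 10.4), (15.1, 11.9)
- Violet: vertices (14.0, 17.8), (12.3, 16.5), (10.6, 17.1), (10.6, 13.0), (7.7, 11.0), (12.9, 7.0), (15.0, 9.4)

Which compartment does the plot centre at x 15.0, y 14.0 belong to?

Cast a ray rightward from (15.0, 14.0). For each polygon, the edges (by vertex number in listed order) whose endpoints lie on opposite sides of y = 14.0, where each meets that height, and whether that is right or left of the point:
Cyan: no edge straddles that height → 0 crossings.
Olive: no edge straddles that height → 0 crossings.
Slate: 1–2 at x≈16.64 (right), 3–4 at x≈9.87 (left) → 1 crossing.
Violet: 3–4 at x≈10.60 (left), 7–1 at x≈14.45 (left) → 0 crossings.
Only Slate has an odd count, so the point is inside Slate.

Slate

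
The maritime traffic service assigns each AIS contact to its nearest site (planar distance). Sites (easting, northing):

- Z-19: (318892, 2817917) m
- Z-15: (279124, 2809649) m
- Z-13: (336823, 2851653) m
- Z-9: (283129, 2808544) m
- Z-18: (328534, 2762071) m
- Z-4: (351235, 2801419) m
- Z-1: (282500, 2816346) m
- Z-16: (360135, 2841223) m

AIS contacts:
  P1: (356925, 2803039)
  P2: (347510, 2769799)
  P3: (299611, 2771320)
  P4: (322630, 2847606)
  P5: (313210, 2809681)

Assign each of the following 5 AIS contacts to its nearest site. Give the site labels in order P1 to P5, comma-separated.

Z-4, Z-18, Z-18, Z-13, Z-19

P1 → Z-4 (d²=35000500.00)
P2 → Z-18 (d²=419810560.00)
P3 → Z-18 (d²=922083930.00)
P4 → Z-13 (d²=217819458.00)
P5 → Z-19 (d²=100116820.00)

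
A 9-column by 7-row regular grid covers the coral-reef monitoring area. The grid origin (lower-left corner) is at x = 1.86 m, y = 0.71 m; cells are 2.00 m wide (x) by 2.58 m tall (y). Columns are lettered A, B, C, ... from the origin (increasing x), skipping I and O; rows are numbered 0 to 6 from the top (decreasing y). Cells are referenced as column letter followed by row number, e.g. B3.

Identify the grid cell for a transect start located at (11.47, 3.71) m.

E5

Column index: ⌊(11.47 − 1.86) / 2.00⌋ = ⌊4.805⌋ = 4 → column E
Row offset from origin: ⌊(3.71 − 0.71) / 2.58⌋ = ⌊1.163⌋ = 1 → row 5 (counted from top)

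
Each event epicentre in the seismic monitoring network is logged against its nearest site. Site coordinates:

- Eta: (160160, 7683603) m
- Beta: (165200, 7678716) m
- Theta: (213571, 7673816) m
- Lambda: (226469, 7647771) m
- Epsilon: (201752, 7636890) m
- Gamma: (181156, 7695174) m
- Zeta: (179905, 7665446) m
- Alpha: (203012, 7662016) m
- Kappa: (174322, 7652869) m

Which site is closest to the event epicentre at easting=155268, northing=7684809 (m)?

Squared distances to each site:
Eta: 25386100.000; Beta: 135769273.000; Theta: 3520085858.000; Lambda: 6441395845.000; Epsilon: 4456992817.000; Gamma: 777621769.000; Zeta: 981907538.000; Alpha: 2799010385.000; Kappa: 1383218516.000.
Minimum at Eta.

Eta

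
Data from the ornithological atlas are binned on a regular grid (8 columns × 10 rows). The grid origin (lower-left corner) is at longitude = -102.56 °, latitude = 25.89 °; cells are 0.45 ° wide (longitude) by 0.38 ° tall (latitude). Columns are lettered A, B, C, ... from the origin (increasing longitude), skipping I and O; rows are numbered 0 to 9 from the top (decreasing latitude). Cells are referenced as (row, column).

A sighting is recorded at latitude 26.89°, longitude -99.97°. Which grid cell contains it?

Column index: ⌊(-99.97 − -102.56) / 0.45⌋ = ⌊5.756⌋ = 5 → column F
Row offset from origin: ⌊(26.89 − 25.89) / 0.38⌋ = ⌊2.632⌋ = 2 → row 7 (counted from top)

(7, F)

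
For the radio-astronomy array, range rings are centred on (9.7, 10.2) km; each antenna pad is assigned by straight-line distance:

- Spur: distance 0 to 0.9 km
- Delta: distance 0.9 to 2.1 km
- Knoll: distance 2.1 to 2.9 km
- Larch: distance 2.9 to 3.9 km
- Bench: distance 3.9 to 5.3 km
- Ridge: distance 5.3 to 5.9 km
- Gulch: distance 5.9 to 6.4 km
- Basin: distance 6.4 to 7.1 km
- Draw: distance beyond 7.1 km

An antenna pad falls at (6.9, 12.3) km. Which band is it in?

Distance = √((6.9−9.7)² + (12.3−10.2)²) = √(7.840 + 4.410) = 3.500 km.
2.9 ≤ 3.500 < 3.9 → Larch.

Larch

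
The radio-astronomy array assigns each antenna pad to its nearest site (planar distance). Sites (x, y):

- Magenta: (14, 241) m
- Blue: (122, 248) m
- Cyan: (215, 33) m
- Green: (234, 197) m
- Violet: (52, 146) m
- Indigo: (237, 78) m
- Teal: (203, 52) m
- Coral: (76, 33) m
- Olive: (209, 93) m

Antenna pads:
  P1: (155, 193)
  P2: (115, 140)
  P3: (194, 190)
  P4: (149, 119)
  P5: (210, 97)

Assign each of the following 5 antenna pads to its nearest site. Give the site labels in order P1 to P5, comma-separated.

Blue, Violet, Green, Olive, Olive

P1 → Blue (d²=4114.00)
P2 → Violet (d²=4005.00)
P3 → Green (d²=1649.00)
P4 → Olive (d²=4276.00)
P5 → Olive (d²=17.00)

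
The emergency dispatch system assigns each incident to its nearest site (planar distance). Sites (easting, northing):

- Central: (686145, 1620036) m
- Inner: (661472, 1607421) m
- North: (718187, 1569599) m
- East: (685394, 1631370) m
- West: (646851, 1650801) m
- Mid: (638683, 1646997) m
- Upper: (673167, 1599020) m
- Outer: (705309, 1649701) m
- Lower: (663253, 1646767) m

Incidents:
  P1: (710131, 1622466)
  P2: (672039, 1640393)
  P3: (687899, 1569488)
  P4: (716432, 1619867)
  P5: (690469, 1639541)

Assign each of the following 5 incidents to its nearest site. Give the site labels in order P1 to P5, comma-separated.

P1 → Central (d²=581233096.00)
P2 → Lower (d²=117821672.00)
P3 → North (d²=917375265.00)
P4 → Central (d²=917330930.00)
P5 → East (d²=92520866.00)

Central, Lower, North, Central, East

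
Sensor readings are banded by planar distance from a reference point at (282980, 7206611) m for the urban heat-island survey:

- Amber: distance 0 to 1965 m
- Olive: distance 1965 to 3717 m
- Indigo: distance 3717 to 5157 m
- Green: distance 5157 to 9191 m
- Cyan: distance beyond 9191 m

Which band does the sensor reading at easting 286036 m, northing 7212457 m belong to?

Distance = √((286036−282980)² + (7212457−7206611)²) = √(9339136.000 + 34175716.000) = 6596.579 m.
5157 ≤ 6596.579 < 9191 → Green.

Green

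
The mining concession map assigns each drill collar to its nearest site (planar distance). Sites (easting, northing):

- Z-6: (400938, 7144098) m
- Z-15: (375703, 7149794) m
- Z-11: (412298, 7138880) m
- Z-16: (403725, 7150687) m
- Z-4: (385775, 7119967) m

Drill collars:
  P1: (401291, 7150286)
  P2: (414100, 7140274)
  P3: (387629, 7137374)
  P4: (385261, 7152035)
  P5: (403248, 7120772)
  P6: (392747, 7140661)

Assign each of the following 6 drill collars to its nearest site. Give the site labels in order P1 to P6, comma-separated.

P1 → Z-16 (d²=6085157.00)
P2 → Z-11 (d²=5190440.00)
P3 → Z-6 (d²=222341657.00)
P4 → Z-15 (d²=96377445.00)
P5 → Z-4 (d²=305953754.00)
P6 → Z-6 (d²=78905450.00)

Z-16, Z-11, Z-6, Z-15, Z-4, Z-6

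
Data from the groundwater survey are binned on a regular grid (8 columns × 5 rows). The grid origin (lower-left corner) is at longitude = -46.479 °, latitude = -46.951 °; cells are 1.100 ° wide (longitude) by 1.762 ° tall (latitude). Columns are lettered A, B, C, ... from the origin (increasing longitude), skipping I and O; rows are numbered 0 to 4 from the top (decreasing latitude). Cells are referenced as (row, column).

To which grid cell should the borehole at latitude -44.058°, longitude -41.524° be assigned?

Column index: ⌊(-41.524 − -46.479) / 1.100⌋ = ⌊4.505⌋ = 4 → column E
Row offset from origin: ⌊(-44.058 − -46.951) / 1.762⌋ = ⌊1.642⌋ = 1 → row 3 (counted from top)

(3, E)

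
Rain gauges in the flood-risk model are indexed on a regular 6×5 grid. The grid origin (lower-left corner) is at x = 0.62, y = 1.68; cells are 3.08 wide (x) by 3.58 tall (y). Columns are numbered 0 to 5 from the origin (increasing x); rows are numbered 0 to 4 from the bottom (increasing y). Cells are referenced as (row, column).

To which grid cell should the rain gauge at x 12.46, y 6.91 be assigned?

Column index: ⌊(12.46 − 0.62) / 3.08⌋ = ⌊3.844⌋ = 3
Row offset from origin: ⌊(6.91 − 1.68) / 3.58⌋ = ⌊1.461⌋ = 1 → row 1

(1, 3)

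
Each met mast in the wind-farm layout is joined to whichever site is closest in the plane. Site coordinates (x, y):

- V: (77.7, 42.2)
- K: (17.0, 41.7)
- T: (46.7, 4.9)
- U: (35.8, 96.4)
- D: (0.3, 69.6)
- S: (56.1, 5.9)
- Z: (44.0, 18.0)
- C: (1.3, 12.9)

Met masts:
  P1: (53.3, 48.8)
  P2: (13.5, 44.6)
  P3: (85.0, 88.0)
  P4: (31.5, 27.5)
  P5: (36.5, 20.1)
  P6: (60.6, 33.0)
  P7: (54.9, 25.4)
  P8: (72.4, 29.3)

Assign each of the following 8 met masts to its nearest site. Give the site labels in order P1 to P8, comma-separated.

P1 → V (d²=638.92)
P2 → K (d²=20.66)
P3 → V (d²=2150.93)
P4 → Z (d²=246.50)
P5 → Z (d²=60.66)
P6 → V (d²=377.05)
P7 → Z (d²=173.57)
P8 → V (d²=194.50)

V, K, V, Z, Z, V, Z, V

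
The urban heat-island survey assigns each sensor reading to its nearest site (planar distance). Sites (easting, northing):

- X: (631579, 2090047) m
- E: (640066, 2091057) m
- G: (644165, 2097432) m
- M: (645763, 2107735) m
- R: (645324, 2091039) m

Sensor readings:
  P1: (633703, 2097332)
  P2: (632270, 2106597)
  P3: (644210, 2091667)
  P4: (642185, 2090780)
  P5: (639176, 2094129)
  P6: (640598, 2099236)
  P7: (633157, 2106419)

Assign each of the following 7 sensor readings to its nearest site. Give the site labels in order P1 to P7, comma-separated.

P1 → X (d²=57582601.00)
P2 → M (d²=183356093.00)
P3 → R (d²=1635380.00)
P4 → E (d²=4566890.00)
P5 → E (d²=10229284.00)
P6 → G (d²=15977905.00)
P7 → M (d²=160643092.00)

X, M, R, E, E, G, M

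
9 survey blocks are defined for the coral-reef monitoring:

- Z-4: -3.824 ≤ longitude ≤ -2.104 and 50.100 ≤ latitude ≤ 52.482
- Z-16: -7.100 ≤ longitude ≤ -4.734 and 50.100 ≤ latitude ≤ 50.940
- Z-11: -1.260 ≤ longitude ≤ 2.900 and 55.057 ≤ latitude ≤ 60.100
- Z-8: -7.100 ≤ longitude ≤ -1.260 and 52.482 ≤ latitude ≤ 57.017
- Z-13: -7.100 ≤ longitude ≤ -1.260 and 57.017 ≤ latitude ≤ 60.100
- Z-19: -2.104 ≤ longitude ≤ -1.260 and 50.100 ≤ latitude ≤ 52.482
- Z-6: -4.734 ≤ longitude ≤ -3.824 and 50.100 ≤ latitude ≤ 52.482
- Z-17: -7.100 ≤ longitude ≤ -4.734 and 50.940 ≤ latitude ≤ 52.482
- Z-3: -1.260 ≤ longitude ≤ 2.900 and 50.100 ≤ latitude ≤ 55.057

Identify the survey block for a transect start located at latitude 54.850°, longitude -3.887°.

Z-8

The point has longitude = -3.887 and latitude = 54.850.
Only Z-8 satisfies -7.100 ≤ longitude ≤ -1.260 and 52.482 ≤ latitude ≤ 57.017.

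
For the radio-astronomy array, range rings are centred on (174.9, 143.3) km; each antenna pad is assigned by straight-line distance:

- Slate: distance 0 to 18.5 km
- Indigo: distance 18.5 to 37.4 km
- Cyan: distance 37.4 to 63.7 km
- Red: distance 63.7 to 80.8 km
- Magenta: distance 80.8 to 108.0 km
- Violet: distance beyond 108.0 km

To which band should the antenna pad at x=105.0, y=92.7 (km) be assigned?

Distance = √((105.0−174.9)² + (92.7−143.3)²) = √(4886.010 + 2560.360) = 86.292 km.
80.8 ≤ 86.292 < 108.0 → Magenta.

Magenta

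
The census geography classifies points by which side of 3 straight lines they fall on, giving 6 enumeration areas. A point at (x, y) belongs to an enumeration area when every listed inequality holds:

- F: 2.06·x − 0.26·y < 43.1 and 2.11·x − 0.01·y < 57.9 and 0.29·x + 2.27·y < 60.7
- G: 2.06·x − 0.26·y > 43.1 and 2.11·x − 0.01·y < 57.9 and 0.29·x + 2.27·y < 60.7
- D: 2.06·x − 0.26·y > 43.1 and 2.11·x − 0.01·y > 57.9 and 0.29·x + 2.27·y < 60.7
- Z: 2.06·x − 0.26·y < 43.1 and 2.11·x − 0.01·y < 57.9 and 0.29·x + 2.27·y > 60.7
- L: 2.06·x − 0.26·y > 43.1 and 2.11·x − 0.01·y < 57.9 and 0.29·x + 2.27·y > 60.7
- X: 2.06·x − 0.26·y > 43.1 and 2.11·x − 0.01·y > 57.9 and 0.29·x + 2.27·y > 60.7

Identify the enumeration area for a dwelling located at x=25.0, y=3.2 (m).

2.06·25.0 − 0.26·3.2 = 50.668, which is > 43.1
2.11·25.0 − 0.01·3.2 = 52.718, which is < 57.9
0.29·25.0 + 2.27·3.2 = 14.514, which is < 60.7
This sign pattern matches G.

G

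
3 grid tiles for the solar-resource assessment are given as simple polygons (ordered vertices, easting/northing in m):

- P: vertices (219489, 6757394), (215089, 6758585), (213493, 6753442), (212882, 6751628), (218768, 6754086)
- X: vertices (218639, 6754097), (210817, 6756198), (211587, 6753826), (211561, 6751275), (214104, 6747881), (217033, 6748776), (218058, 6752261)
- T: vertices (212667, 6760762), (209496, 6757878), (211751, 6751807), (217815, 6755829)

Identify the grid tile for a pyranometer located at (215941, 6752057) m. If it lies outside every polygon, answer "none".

X

Cast a ray rightward from (215941, 6752057). For each polygon, the edges (by vertex number in listed order) whose endpoints lie on opposite sides of northing = 6752057, where each meets that height, and whether that is right or left of the point:
P: 3–4 at easting≈213026.5 (left), 4–5 at easting≈213909.3 (left) → 0 crossings.
X: 3–4 at easting≈211569.0 (left), 6–7 at easting≈217998.0 (right) → 1 crossing.
T: 2–3 at easting≈211658.1 (left), 3–4 at easting≈212127.9 (left) → 0 crossings.
Only X has an odd count, so the point is inside X.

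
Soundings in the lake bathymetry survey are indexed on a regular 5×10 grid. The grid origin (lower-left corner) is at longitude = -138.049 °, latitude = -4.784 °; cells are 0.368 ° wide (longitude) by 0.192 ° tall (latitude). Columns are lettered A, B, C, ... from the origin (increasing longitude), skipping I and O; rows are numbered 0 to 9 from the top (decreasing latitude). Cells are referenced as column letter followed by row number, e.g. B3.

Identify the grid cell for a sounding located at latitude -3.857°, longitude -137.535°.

B5

Column index: ⌊(-137.535 − -138.049) / 0.368⌋ = ⌊1.397⌋ = 1 → column B
Row offset from origin: ⌊(-3.857 − -4.784) / 0.192⌋ = ⌊4.828⌋ = 4 → row 5 (counted from top)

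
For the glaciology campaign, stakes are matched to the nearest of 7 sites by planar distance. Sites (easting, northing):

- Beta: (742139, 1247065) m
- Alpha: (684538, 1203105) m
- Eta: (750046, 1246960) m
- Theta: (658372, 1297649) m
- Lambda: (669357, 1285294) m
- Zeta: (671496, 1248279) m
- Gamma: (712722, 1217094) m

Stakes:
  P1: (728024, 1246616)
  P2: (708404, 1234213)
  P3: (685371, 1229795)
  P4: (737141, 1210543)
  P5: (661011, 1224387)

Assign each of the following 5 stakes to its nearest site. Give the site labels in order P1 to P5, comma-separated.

Beta, Gamma, Zeta, Gamma, Zeta

P1 → Beta (d²=199434826.00)
P2 → Gamma (d²=311705285.00)
P3 → Zeta (d²=534173881.00)
P4 → Gamma (d²=639203162.00)
P5 → Zeta (d²=680762889.00)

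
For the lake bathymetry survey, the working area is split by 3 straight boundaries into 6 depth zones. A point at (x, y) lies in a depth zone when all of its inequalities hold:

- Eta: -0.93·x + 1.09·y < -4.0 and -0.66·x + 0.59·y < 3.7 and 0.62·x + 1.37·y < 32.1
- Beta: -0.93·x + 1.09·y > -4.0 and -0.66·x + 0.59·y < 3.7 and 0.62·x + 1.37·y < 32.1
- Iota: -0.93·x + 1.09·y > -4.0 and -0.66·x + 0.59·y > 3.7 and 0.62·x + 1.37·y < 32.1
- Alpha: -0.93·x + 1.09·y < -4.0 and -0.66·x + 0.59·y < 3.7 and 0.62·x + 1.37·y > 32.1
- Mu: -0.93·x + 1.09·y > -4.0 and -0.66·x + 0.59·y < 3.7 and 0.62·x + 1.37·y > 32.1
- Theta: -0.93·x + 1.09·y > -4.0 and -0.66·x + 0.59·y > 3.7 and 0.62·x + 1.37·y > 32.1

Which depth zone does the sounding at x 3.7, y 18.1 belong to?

-0.93·3.7 + 1.09·18.1 = 16.288, which is > -4.0
-0.66·3.7 + 0.59·18.1 = 8.237, which is > 3.7
0.62·3.7 + 1.37·18.1 = 27.091, which is < 32.1
This sign pattern matches Iota.

Iota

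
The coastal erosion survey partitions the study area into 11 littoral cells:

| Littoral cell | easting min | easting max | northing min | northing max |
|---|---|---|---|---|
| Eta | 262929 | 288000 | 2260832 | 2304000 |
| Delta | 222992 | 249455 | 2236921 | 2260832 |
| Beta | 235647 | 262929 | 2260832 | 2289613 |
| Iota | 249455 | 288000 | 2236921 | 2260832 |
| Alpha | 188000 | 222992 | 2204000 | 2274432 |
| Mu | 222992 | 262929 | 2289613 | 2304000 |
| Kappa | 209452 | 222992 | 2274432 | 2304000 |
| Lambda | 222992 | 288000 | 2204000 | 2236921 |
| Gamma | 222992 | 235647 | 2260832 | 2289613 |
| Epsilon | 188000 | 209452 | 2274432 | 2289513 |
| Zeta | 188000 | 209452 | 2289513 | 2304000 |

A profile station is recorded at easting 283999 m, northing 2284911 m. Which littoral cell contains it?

Eta

The point has easting = 283999 and northing = 2284911.
Only Eta satisfies 262929 ≤ easting ≤ 288000 and 2260832 ≤ northing ≤ 2304000.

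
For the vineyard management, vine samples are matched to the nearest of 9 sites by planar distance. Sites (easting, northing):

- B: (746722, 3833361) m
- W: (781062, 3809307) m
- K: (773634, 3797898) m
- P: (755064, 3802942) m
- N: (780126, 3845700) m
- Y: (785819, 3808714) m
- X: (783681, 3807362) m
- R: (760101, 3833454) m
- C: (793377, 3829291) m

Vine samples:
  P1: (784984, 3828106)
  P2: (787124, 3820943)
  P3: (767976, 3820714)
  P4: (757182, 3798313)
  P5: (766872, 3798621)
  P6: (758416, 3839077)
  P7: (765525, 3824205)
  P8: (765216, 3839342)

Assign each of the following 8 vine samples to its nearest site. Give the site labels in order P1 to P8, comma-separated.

P1 → C (d²=71846674.00)
P2 → C (d²=108789113.00)
P3 → R (d²=224323225.00)
P4 → P (d²=25913565.00)
P5 → K (d²=46247373.00)
P6 → R (d²=34457354.00)
P7 → R (d²=114963777.00)
P8 → R (d²=60831769.00)

C, C, R, P, K, R, R, R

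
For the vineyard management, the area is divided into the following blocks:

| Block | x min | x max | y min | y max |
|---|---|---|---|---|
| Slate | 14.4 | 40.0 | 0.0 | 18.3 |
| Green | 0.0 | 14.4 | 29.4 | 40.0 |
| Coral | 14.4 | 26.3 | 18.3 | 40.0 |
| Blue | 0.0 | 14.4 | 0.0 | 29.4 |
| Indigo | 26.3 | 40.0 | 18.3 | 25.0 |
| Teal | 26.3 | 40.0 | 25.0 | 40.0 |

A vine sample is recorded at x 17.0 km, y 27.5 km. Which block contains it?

Coral

The point has x = 17.0 and y = 27.5.
Only Coral satisfies 14.4 ≤ x ≤ 26.3 and 18.3 ≤ y ≤ 40.0.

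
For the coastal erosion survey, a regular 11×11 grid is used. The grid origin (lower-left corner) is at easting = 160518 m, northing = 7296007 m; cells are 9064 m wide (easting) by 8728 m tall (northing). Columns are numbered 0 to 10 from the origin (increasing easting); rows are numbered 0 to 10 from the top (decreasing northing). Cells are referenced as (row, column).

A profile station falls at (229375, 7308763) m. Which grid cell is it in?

(9, 7)

Column index: ⌊(229375 − 160518) / 9064⌋ = ⌊7.597⌋ = 7
Row offset from origin: ⌊(7308763 − 7296007) / 8728⌋ = ⌊1.462⌋ = 1 → row 9 (counted from top)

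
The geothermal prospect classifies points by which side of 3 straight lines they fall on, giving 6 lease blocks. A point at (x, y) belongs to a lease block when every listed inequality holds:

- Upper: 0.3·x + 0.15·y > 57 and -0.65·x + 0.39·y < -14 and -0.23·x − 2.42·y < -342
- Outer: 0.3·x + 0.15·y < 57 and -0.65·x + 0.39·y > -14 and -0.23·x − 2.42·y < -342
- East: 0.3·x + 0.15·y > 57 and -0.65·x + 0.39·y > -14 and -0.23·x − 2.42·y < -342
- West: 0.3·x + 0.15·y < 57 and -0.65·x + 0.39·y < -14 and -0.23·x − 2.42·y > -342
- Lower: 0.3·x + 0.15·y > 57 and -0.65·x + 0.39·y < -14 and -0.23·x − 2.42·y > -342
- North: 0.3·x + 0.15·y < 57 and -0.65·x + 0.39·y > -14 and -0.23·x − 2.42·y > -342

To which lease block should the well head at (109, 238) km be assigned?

0.3·109 + 0.15·238 = 68.400, which is > 57
-0.65·109 + 0.39·238 = 21.970, which is > -14
-0.23·109 − 2.42·238 = -601.030, which is < -342
This sign pattern matches East.

East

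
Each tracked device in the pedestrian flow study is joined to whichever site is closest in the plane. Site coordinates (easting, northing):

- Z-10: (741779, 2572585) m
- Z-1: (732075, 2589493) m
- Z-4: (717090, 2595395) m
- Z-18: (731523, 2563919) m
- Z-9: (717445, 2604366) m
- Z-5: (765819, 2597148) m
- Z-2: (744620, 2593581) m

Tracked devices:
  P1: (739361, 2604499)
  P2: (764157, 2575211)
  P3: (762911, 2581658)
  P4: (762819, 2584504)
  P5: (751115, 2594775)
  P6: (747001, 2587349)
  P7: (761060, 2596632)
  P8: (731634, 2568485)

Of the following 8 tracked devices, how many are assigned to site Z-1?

P1 → Z-2
P2 → Z-5
P3 → Z-5
P4 → Z-5
P5 → Z-2
P6 → Z-2
P7 → Z-5
P8 → Z-18
0 of the 8 go to Z-1.

0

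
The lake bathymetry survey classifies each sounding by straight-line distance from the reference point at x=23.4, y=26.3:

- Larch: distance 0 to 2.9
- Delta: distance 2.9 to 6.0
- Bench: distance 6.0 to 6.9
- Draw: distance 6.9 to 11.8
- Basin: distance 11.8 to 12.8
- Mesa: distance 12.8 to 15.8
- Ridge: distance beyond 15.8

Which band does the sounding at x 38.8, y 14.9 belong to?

Distance = √((38.8−23.4)² + (14.9−26.3)²) = √(237.160 + 129.960) = 19.160.
15.8 ≤ 19.160 < ∞ → Ridge.

Ridge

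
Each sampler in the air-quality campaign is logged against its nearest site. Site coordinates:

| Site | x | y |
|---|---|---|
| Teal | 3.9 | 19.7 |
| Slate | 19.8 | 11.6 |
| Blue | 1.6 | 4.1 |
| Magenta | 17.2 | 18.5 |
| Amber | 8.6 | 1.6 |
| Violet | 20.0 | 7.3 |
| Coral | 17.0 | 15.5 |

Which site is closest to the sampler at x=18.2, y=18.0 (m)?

Magenta

Squared distances to each site:
Teal: 207.380; Slate: 43.520; Blue: 468.770; Magenta: 1.250; Amber: 361.120; Violet: 117.730; Coral: 7.690.
Minimum at Magenta.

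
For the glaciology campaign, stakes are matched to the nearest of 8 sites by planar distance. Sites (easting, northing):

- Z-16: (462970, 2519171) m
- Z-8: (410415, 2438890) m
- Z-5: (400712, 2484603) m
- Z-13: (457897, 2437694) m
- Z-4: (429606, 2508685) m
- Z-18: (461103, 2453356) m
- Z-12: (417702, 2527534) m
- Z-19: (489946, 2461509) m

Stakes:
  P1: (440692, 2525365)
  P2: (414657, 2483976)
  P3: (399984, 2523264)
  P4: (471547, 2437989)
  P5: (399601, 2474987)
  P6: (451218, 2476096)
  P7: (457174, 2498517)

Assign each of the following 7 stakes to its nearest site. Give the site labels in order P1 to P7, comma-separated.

Z-4, Z-5, Z-12, Z-13, Z-5, Z-18, Z-16

P1 → Z-4 (d²=401121796.00)
P2 → Z-5 (d²=194856154.00)
P3 → Z-12 (d²=332160424.00)
P4 → Z-13 (d²=186409525.00)
P5 → Z-5 (d²=93701777.00)
P6 → Z-18 (d²=614820825.00)
P7 → Z-16 (d²=460181332.00)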